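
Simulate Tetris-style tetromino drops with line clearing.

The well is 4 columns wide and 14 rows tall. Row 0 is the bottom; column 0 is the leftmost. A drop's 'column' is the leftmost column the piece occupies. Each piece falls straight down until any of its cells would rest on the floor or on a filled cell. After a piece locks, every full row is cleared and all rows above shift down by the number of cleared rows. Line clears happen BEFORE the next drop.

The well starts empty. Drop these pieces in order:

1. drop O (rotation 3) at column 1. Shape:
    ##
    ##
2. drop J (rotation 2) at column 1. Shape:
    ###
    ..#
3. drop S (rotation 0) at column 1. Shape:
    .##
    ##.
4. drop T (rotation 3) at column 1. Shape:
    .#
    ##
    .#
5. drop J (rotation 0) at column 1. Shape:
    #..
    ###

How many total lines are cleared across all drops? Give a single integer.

Drop 1: O rot3 at col 1 lands with bottom-row=0; cleared 0 line(s) (total 0); column heights now [0 2 2 0], max=2
Drop 2: J rot2 at col 1 lands with bottom-row=1; cleared 0 line(s) (total 0); column heights now [0 3 3 3], max=3
Drop 3: S rot0 at col 1 lands with bottom-row=3; cleared 0 line(s) (total 0); column heights now [0 4 5 5], max=5
Drop 4: T rot3 at col 1 lands with bottom-row=5; cleared 0 line(s) (total 0); column heights now [0 7 8 5], max=8
Drop 5: J rot0 at col 1 lands with bottom-row=8; cleared 0 line(s) (total 0); column heights now [0 10 9 9], max=10

Answer: 0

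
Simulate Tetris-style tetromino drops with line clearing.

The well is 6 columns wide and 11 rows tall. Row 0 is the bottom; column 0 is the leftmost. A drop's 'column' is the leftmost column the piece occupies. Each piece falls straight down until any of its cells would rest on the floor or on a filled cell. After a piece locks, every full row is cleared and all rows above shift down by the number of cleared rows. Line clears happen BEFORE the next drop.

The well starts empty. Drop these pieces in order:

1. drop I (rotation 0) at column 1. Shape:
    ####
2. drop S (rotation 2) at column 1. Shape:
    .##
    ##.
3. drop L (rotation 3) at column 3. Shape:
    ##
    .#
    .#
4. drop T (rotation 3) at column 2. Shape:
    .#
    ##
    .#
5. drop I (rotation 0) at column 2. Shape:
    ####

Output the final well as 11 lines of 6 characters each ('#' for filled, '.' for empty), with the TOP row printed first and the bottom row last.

Drop 1: I rot0 at col 1 lands with bottom-row=0; cleared 0 line(s) (total 0); column heights now [0 1 1 1 1 0], max=1
Drop 2: S rot2 at col 1 lands with bottom-row=1; cleared 0 line(s) (total 0); column heights now [0 2 3 3 1 0], max=3
Drop 3: L rot3 at col 3 lands with bottom-row=1; cleared 0 line(s) (total 0); column heights now [0 2 3 4 4 0], max=4
Drop 4: T rot3 at col 2 lands with bottom-row=4; cleared 0 line(s) (total 0); column heights now [0 2 6 7 4 0], max=7
Drop 5: I rot0 at col 2 lands with bottom-row=7; cleared 0 line(s) (total 0); column heights now [0 2 8 8 8 8], max=8

Answer: ......
......
......
..####
...#..
..##..
...#..
...##.
..###.
.##.#.
.####.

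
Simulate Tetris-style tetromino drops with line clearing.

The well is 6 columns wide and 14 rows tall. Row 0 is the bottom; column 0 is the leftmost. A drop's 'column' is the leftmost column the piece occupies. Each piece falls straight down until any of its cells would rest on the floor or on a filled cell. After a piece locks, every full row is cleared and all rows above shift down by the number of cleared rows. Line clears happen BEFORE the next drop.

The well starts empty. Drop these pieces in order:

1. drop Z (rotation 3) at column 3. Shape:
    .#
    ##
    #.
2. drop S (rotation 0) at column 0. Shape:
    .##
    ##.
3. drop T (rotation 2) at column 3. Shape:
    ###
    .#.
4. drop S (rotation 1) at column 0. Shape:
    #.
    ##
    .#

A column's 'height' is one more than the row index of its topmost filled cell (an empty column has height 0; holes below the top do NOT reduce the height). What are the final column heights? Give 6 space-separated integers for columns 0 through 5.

Answer: 5 4 2 5 5 5

Derivation:
Drop 1: Z rot3 at col 3 lands with bottom-row=0; cleared 0 line(s) (total 0); column heights now [0 0 0 2 3 0], max=3
Drop 2: S rot0 at col 0 lands with bottom-row=0; cleared 0 line(s) (total 0); column heights now [1 2 2 2 3 0], max=3
Drop 3: T rot2 at col 3 lands with bottom-row=3; cleared 0 line(s) (total 0); column heights now [1 2 2 5 5 5], max=5
Drop 4: S rot1 at col 0 lands with bottom-row=2; cleared 0 line(s) (total 0); column heights now [5 4 2 5 5 5], max=5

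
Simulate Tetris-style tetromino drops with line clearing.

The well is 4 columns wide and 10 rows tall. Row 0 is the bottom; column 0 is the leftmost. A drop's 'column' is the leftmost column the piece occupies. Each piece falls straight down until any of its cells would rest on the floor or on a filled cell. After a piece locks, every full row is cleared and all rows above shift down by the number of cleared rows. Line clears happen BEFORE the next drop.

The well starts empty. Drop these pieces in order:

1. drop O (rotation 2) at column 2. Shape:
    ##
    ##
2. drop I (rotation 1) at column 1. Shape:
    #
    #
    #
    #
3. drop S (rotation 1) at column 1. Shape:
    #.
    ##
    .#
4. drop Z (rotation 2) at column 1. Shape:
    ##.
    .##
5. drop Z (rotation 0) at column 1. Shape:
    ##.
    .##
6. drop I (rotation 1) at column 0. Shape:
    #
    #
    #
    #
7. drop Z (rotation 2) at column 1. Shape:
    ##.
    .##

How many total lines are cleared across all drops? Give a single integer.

Drop 1: O rot2 at col 2 lands with bottom-row=0; cleared 0 line(s) (total 0); column heights now [0 0 2 2], max=2
Drop 2: I rot1 at col 1 lands with bottom-row=0; cleared 0 line(s) (total 0); column heights now [0 4 2 2], max=4
Drop 3: S rot1 at col 1 lands with bottom-row=3; cleared 0 line(s) (total 0); column heights now [0 6 5 2], max=6
Drop 4: Z rot2 at col 1 lands with bottom-row=5; cleared 0 line(s) (total 0); column heights now [0 7 7 6], max=7
Drop 5: Z rot0 at col 1 lands with bottom-row=7; cleared 0 line(s) (total 0); column heights now [0 9 9 8], max=9
Drop 6: I rot1 at col 0 lands with bottom-row=0; cleared 2 line(s) (total 2); column heights now [2 7 7 6], max=7
Drop 7: Z rot2 at col 1 lands with bottom-row=7; cleared 0 line(s) (total 2); column heights now [2 9 9 8], max=9

Answer: 2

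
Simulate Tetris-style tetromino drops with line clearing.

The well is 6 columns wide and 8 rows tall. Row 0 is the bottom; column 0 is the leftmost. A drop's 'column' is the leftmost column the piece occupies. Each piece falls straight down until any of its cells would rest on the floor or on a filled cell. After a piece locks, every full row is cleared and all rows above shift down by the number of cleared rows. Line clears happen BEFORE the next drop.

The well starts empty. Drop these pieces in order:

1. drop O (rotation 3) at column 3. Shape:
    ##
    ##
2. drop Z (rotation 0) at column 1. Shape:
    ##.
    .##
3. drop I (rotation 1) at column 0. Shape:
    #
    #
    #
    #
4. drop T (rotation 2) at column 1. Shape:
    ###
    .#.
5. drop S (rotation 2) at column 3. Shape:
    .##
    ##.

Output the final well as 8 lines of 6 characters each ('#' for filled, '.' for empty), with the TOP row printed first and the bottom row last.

Drop 1: O rot3 at col 3 lands with bottom-row=0; cleared 0 line(s) (total 0); column heights now [0 0 0 2 2 0], max=2
Drop 2: Z rot0 at col 1 lands with bottom-row=2; cleared 0 line(s) (total 0); column heights now [0 4 4 3 2 0], max=4
Drop 3: I rot1 at col 0 lands with bottom-row=0; cleared 0 line(s) (total 0); column heights now [4 4 4 3 2 0], max=4
Drop 4: T rot2 at col 1 lands with bottom-row=4; cleared 0 line(s) (total 0); column heights now [4 6 6 6 2 0], max=6
Drop 5: S rot2 at col 3 lands with bottom-row=6; cleared 0 line(s) (total 0); column heights now [4 6 6 7 8 8], max=8

Answer: ....##
...##.
.###..
..#...
###...
#.##..
#..##.
#..##.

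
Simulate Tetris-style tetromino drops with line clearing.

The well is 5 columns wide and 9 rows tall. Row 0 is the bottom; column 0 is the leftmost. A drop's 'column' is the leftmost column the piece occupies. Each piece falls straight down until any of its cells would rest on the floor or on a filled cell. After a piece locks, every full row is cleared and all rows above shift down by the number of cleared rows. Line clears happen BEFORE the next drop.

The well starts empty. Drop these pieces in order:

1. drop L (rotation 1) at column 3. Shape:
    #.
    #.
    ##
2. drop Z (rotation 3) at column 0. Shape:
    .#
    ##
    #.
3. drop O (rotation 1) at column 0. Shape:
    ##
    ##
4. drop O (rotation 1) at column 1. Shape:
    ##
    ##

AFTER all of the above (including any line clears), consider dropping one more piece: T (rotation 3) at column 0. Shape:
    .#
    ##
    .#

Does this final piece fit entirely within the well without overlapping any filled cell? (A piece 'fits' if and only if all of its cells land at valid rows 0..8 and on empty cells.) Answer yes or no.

Answer: no

Derivation:
Drop 1: L rot1 at col 3 lands with bottom-row=0; cleared 0 line(s) (total 0); column heights now [0 0 0 3 1], max=3
Drop 2: Z rot3 at col 0 lands with bottom-row=0; cleared 0 line(s) (total 0); column heights now [2 3 0 3 1], max=3
Drop 3: O rot1 at col 0 lands with bottom-row=3; cleared 0 line(s) (total 0); column heights now [5 5 0 3 1], max=5
Drop 4: O rot1 at col 1 lands with bottom-row=5; cleared 0 line(s) (total 0); column heights now [5 7 7 3 1], max=7
Test piece T rot3 at col 0 (width 2): heights before test = [5 7 7 3 1]; fits = False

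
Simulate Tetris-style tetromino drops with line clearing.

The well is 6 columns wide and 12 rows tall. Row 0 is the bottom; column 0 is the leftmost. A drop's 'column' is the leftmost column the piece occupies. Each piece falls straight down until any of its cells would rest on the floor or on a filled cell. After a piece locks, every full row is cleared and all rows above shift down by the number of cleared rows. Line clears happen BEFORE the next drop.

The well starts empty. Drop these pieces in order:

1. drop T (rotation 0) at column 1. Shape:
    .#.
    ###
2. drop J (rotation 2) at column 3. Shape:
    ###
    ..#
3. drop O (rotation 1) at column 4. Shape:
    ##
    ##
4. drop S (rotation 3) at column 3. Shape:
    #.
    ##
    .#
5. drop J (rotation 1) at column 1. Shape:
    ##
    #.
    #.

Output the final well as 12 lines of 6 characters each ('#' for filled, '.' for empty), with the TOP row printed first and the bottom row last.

Drop 1: T rot0 at col 1 lands with bottom-row=0; cleared 0 line(s) (total 0); column heights now [0 1 2 1 0 0], max=2
Drop 2: J rot2 at col 3 lands with bottom-row=0; cleared 0 line(s) (total 0); column heights now [0 1 2 2 2 2], max=2
Drop 3: O rot1 at col 4 lands with bottom-row=2; cleared 0 line(s) (total 0); column heights now [0 1 2 2 4 4], max=4
Drop 4: S rot3 at col 3 lands with bottom-row=4; cleared 0 line(s) (total 0); column heights now [0 1 2 7 6 4], max=7
Drop 5: J rot1 at col 1 lands with bottom-row=1; cleared 0 line(s) (total 0); column heights now [0 4 4 7 6 4], max=7

Answer: ......
......
......
......
......
...#..
...##.
....#.
.##.##
.#..##
.#####
.###.#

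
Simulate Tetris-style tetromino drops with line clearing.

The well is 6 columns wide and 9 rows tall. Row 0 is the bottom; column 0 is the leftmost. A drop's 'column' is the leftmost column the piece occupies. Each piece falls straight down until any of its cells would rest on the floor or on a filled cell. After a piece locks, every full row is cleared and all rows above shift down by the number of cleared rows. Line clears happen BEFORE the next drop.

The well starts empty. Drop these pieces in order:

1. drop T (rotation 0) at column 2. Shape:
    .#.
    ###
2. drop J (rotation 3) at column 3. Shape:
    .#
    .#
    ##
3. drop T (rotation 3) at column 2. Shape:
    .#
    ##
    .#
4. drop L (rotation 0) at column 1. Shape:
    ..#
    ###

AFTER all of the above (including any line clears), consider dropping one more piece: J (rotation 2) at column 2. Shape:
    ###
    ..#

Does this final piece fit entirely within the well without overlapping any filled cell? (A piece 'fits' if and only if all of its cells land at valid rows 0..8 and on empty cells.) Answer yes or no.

Answer: yes

Derivation:
Drop 1: T rot0 at col 2 lands with bottom-row=0; cleared 0 line(s) (total 0); column heights now [0 0 1 2 1 0], max=2
Drop 2: J rot3 at col 3 lands with bottom-row=2; cleared 0 line(s) (total 0); column heights now [0 0 1 3 5 0], max=5
Drop 3: T rot3 at col 2 lands with bottom-row=3; cleared 0 line(s) (total 0); column heights now [0 0 5 6 5 0], max=6
Drop 4: L rot0 at col 1 lands with bottom-row=6; cleared 0 line(s) (total 0); column heights now [0 7 7 8 5 0], max=8
Test piece J rot2 at col 2 (width 3): heights before test = [0 7 7 8 5 0]; fits = True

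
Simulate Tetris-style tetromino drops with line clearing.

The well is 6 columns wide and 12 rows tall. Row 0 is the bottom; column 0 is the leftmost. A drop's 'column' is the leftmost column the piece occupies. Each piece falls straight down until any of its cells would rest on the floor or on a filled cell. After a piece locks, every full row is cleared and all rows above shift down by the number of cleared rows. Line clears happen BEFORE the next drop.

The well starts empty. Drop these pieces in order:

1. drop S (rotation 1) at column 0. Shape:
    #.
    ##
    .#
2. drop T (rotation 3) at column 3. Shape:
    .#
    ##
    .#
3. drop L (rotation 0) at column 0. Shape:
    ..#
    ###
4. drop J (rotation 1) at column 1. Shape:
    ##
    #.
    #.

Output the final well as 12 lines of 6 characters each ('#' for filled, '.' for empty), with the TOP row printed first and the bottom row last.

Drop 1: S rot1 at col 0 lands with bottom-row=0; cleared 0 line(s) (total 0); column heights now [3 2 0 0 0 0], max=3
Drop 2: T rot3 at col 3 lands with bottom-row=0; cleared 0 line(s) (total 0); column heights now [3 2 0 2 3 0], max=3
Drop 3: L rot0 at col 0 lands with bottom-row=3; cleared 0 line(s) (total 0); column heights now [4 4 5 2 3 0], max=5
Drop 4: J rot1 at col 1 lands with bottom-row=4; cleared 0 line(s) (total 0); column heights now [4 7 7 2 3 0], max=7

Answer: ......
......
......
......
......
.##...
.#....
.##...
###...
#...#.
##.##.
.#..#.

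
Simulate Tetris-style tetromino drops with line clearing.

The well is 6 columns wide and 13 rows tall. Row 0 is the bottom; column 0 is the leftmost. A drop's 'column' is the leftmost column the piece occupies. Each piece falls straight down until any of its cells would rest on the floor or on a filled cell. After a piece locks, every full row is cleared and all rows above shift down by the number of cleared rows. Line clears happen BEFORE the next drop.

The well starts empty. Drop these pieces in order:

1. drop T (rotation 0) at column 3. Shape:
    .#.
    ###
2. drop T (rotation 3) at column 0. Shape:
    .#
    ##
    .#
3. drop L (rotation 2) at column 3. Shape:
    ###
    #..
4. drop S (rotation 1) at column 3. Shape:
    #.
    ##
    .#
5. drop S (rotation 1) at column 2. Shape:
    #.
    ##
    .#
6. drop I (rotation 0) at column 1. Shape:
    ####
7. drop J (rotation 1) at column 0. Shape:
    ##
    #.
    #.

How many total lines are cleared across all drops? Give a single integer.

Answer: 0

Derivation:
Drop 1: T rot0 at col 3 lands with bottom-row=0; cleared 0 line(s) (total 0); column heights now [0 0 0 1 2 1], max=2
Drop 2: T rot3 at col 0 lands with bottom-row=0; cleared 0 line(s) (total 0); column heights now [2 3 0 1 2 1], max=3
Drop 3: L rot2 at col 3 lands with bottom-row=1; cleared 0 line(s) (total 0); column heights now [2 3 0 3 3 3], max=3
Drop 4: S rot1 at col 3 lands with bottom-row=3; cleared 0 line(s) (total 0); column heights now [2 3 0 6 5 3], max=6
Drop 5: S rot1 at col 2 lands with bottom-row=6; cleared 0 line(s) (total 0); column heights now [2 3 9 8 5 3], max=9
Drop 6: I rot0 at col 1 lands with bottom-row=9; cleared 0 line(s) (total 0); column heights now [2 10 10 10 10 3], max=10
Drop 7: J rot1 at col 0 lands with bottom-row=8; cleared 0 line(s) (total 0); column heights now [11 11 10 10 10 3], max=11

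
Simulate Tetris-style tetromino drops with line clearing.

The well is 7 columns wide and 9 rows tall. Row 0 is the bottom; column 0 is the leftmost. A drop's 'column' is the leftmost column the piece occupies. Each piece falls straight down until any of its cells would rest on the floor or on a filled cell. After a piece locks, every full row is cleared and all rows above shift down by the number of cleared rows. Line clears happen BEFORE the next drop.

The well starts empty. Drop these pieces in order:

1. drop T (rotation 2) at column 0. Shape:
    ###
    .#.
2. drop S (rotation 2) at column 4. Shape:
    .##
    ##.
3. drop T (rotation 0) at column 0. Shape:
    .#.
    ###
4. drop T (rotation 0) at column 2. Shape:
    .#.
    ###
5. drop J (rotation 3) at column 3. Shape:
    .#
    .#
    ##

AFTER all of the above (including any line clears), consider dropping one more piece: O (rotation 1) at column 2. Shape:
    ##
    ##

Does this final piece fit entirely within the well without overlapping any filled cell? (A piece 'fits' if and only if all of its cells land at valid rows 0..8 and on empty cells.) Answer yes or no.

Answer: yes

Derivation:
Drop 1: T rot2 at col 0 lands with bottom-row=0; cleared 0 line(s) (total 0); column heights now [2 2 2 0 0 0 0], max=2
Drop 2: S rot2 at col 4 lands with bottom-row=0; cleared 0 line(s) (total 0); column heights now [2 2 2 0 1 2 2], max=2
Drop 3: T rot0 at col 0 lands with bottom-row=2; cleared 0 line(s) (total 0); column heights now [3 4 3 0 1 2 2], max=4
Drop 4: T rot0 at col 2 lands with bottom-row=3; cleared 0 line(s) (total 0); column heights now [3 4 4 5 4 2 2], max=5
Drop 5: J rot3 at col 3 lands with bottom-row=5; cleared 0 line(s) (total 0); column heights now [3 4 4 6 8 2 2], max=8
Test piece O rot1 at col 2 (width 2): heights before test = [3 4 4 6 8 2 2]; fits = True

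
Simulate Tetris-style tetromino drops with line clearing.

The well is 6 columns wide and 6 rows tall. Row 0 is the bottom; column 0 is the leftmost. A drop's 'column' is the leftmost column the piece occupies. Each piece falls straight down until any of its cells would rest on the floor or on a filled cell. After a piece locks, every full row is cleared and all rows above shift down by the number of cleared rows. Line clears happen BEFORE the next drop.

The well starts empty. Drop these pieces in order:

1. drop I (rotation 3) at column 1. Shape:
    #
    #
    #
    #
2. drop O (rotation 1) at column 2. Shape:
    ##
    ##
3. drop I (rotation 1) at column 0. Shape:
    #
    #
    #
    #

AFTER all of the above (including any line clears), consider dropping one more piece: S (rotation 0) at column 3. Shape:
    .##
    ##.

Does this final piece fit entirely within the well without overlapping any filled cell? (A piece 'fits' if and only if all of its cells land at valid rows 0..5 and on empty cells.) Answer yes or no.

Answer: yes

Derivation:
Drop 1: I rot3 at col 1 lands with bottom-row=0; cleared 0 line(s) (total 0); column heights now [0 4 0 0 0 0], max=4
Drop 2: O rot1 at col 2 lands with bottom-row=0; cleared 0 line(s) (total 0); column heights now [0 4 2 2 0 0], max=4
Drop 3: I rot1 at col 0 lands with bottom-row=0; cleared 0 line(s) (total 0); column heights now [4 4 2 2 0 0], max=4
Test piece S rot0 at col 3 (width 3): heights before test = [4 4 2 2 0 0]; fits = True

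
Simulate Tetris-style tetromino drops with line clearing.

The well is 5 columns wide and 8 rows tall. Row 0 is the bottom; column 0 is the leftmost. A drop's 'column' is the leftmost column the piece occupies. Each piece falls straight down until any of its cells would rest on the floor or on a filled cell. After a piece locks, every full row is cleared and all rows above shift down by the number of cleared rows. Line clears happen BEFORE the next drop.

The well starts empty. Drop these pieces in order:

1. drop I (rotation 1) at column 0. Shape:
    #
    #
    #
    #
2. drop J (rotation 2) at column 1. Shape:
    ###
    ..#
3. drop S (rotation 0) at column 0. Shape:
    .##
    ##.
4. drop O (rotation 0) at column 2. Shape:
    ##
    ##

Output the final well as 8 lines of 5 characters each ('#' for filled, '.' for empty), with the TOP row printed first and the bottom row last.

Answer: ..##.
..##.
.##..
##...
#....
#....
####.
#..#.

Derivation:
Drop 1: I rot1 at col 0 lands with bottom-row=0; cleared 0 line(s) (total 0); column heights now [4 0 0 0 0], max=4
Drop 2: J rot2 at col 1 lands with bottom-row=0; cleared 0 line(s) (total 0); column heights now [4 2 2 2 0], max=4
Drop 3: S rot0 at col 0 lands with bottom-row=4; cleared 0 line(s) (total 0); column heights now [5 6 6 2 0], max=6
Drop 4: O rot0 at col 2 lands with bottom-row=6; cleared 0 line(s) (total 0); column heights now [5 6 8 8 0], max=8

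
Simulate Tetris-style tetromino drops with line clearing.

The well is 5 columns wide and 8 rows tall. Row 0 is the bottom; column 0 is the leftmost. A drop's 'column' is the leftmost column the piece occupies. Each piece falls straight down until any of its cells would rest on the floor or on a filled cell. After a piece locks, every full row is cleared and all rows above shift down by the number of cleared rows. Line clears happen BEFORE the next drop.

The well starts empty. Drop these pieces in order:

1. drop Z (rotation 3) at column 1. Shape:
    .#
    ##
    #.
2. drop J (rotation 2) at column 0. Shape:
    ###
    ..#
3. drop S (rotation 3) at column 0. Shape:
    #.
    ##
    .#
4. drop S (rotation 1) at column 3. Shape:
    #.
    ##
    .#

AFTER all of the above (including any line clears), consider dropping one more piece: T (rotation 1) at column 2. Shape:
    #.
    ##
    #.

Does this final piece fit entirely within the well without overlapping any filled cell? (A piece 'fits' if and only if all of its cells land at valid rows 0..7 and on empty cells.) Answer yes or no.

Drop 1: Z rot3 at col 1 lands with bottom-row=0; cleared 0 line(s) (total 0); column heights now [0 2 3 0 0], max=3
Drop 2: J rot2 at col 0 lands with bottom-row=3; cleared 0 line(s) (total 0); column heights now [5 5 5 0 0], max=5
Drop 3: S rot3 at col 0 lands with bottom-row=5; cleared 0 line(s) (total 0); column heights now [8 7 5 0 0], max=8
Drop 4: S rot1 at col 3 lands with bottom-row=0; cleared 0 line(s) (total 0); column heights now [8 7 5 3 2], max=8
Test piece T rot1 at col 2 (width 2): heights before test = [8 7 5 3 2]; fits = True

Answer: yes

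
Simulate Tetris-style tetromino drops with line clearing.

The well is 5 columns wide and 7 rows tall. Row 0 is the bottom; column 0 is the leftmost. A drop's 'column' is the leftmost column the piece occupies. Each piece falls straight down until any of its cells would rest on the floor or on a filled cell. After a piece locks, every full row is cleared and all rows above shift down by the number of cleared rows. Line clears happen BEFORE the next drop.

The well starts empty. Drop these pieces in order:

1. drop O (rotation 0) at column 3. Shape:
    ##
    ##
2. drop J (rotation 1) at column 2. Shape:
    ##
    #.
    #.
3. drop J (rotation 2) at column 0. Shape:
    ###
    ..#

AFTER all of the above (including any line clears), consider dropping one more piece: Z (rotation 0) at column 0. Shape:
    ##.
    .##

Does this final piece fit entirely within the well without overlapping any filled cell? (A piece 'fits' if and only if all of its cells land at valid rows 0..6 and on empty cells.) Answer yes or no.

Drop 1: O rot0 at col 3 lands with bottom-row=0; cleared 0 line(s) (total 0); column heights now [0 0 0 2 2], max=2
Drop 2: J rot1 at col 2 lands with bottom-row=0; cleared 0 line(s) (total 0); column heights now [0 0 3 3 2], max=3
Drop 3: J rot2 at col 0 lands with bottom-row=3; cleared 0 line(s) (total 0); column heights now [5 5 5 3 2], max=5
Test piece Z rot0 at col 0 (width 3): heights before test = [5 5 5 3 2]; fits = True

Answer: yes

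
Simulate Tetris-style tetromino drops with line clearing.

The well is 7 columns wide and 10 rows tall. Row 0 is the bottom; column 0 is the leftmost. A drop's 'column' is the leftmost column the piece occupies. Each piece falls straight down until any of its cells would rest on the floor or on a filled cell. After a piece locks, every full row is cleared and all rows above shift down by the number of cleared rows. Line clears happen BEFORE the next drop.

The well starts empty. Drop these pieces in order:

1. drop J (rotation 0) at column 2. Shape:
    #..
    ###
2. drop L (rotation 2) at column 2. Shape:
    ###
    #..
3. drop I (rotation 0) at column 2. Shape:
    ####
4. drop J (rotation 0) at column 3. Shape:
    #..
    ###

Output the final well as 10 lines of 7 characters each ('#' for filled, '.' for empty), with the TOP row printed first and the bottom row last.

Answer: .......
.......
.......
...#...
...###.
..####.
..###..
..#....
..#....
..###..

Derivation:
Drop 1: J rot0 at col 2 lands with bottom-row=0; cleared 0 line(s) (total 0); column heights now [0 0 2 1 1 0 0], max=2
Drop 2: L rot2 at col 2 lands with bottom-row=2; cleared 0 line(s) (total 0); column heights now [0 0 4 4 4 0 0], max=4
Drop 3: I rot0 at col 2 lands with bottom-row=4; cleared 0 line(s) (total 0); column heights now [0 0 5 5 5 5 0], max=5
Drop 4: J rot0 at col 3 lands with bottom-row=5; cleared 0 line(s) (total 0); column heights now [0 0 5 7 6 6 0], max=7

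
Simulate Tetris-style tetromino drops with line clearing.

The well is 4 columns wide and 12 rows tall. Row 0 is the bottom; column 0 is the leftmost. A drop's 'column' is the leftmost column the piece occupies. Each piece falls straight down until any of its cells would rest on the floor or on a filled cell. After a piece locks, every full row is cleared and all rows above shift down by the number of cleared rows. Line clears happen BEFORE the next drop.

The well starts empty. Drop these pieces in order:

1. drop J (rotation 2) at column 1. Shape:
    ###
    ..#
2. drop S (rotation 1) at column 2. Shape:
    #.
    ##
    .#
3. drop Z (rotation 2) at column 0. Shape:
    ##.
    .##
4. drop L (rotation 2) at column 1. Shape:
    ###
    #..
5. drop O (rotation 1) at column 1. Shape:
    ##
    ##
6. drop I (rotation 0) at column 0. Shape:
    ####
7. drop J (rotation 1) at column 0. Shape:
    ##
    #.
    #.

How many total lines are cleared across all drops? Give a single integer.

Drop 1: J rot2 at col 1 lands with bottom-row=0; cleared 0 line(s) (total 0); column heights now [0 2 2 2], max=2
Drop 2: S rot1 at col 2 lands with bottom-row=2; cleared 0 line(s) (total 0); column heights now [0 2 5 4], max=5
Drop 3: Z rot2 at col 0 lands with bottom-row=5; cleared 0 line(s) (total 0); column heights now [7 7 6 4], max=7
Drop 4: L rot2 at col 1 lands with bottom-row=7; cleared 0 line(s) (total 0); column heights now [7 9 9 9], max=9
Drop 5: O rot1 at col 1 lands with bottom-row=9; cleared 0 line(s) (total 0); column heights now [7 11 11 9], max=11
Drop 6: I rot0 at col 0 lands with bottom-row=11; cleared 1 line(s) (total 1); column heights now [7 11 11 9], max=11
Drop 7: J rot1 at col 0 lands with bottom-row=9; cleared 0 line(s) (total 1); column heights now [12 12 11 9], max=12

Answer: 1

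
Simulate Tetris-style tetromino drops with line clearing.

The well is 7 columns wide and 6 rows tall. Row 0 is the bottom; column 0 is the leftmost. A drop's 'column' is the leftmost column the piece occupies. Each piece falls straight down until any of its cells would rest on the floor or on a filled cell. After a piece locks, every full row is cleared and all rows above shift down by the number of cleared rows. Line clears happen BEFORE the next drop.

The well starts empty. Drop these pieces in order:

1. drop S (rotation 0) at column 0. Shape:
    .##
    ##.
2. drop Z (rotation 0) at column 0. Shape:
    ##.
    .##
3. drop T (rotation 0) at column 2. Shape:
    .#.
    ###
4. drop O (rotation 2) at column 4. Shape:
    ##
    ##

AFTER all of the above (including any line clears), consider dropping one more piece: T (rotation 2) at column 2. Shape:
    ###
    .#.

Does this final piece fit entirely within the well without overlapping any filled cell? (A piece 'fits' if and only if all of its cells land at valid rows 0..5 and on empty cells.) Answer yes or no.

Answer: no

Derivation:
Drop 1: S rot0 at col 0 lands with bottom-row=0; cleared 0 line(s) (total 0); column heights now [1 2 2 0 0 0 0], max=2
Drop 2: Z rot0 at col 0 lands with bottom-row=2; cleared 0 line(s) (total 0); column heights now [4 4 3 0 0 0 0], max=4
Drop 3: T rot0 at col 2 lands with bottom-row=3; cleared 0 line(s) (total 0); column heights now [4 4 4 5 4 0 0], max=5
Drop 4: O rot2 at col 4 lands with bottom-row=4; cleared 0 line(s) (total 0); column heights now [4 4 4 5 6 6 0], max=6
Test piece T rot2 at col 2 (width 3): heights before test = [4 4 4 5 6 6 0]; fits = False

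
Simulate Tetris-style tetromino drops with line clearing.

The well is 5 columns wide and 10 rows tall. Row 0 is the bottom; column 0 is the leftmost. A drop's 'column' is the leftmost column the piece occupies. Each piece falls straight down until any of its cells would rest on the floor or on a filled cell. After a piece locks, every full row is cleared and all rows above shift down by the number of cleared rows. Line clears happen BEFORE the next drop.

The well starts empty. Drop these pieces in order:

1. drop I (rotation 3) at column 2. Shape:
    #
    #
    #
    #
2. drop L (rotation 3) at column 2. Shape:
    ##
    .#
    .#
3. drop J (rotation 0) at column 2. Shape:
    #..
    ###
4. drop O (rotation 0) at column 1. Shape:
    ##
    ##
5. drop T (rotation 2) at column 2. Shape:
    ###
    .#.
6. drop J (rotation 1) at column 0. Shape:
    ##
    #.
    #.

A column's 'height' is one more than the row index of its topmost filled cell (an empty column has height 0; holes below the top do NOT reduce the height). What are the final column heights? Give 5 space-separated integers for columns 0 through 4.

Answer: 9 9 9 9 6

Derivation:
Drop 1: I rot3 at col 2 lands with bottom-row=0; cleared 0 line(s) (total 0); column heights now [0 0 4 0 0], max=4
Drop 2: L rot3 at col 2 lands with bottom-row=2; cleared 0 line(s) (total 0); column heights now [0 0 5 5 0], max=5
Drop 3: J rot0 at col 2 lands with bottom-row=5; cleared 0 line(s) (total 0); column heights now [0 0 7 6 6], max=7
Drop 4: O rot0 at col 1 lands with bottom-row=7; cleared 0 line(s) (total 0); column heights now [0 9 9 6 6], max=9
Drop 5: T rot2 at col 2 lands with bottom-row=8; cleared 0 line(s) (total 0); column heights now [0 9 10 10 10], max=10
Drop 6: J rot1 at col 0 lands with bottom-row=7; cleared 1 line(s) (total 1); column heights now [9 9 9 9 6], max=9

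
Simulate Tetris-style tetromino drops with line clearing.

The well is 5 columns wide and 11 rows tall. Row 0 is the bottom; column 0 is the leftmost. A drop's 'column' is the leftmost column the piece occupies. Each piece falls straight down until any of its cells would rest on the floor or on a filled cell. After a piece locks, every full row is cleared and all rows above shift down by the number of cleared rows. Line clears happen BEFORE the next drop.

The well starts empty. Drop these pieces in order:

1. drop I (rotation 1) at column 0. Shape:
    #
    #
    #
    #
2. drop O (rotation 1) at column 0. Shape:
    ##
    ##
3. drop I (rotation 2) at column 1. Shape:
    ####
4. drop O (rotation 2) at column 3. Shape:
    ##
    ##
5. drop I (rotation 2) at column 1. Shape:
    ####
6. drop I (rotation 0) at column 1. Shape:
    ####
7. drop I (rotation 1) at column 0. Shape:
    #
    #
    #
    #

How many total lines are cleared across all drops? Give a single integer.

Drop 1: I rot1 at col 0 lands with bottom-row=0; cleared 0 line(s) (total 0); column heights now [4 0 0 0 0], max=4
Drop 2: O rot1 at col 0 lands with bottom-row=4; cleared 0 line(s) (total 0); column heights now [6 6 0 0 0], max=6
Drop 3: I rot2 at col 1 lands with bottom-row=6; cleared 0 line(s) (total 0); column heights now [6 7 7 7 7], max=7
Drop 4: O rot2 at col 3 lands with bottom-row=7; cleared 0 line(s) (total 0); column heights now [6 7 7 9 9], max=9
Drop 5: I rot2 at col 1 lands with bottom-row=9; cleared 0 line(s) (total 0); column heights now [6 10 10 10 10], max=10
Drop 6: I rot0 at col 1 lands with bottom-row=10; cleared 0 line(s) (total 0); column heights now [6 11 11 11 11], max=11
Drop 7: I rot1 at col 0 lands with bottom-row=6; cleared 2 line(s) (total 2); column heights now [8 9 9 9 9], max=9

Answer: 2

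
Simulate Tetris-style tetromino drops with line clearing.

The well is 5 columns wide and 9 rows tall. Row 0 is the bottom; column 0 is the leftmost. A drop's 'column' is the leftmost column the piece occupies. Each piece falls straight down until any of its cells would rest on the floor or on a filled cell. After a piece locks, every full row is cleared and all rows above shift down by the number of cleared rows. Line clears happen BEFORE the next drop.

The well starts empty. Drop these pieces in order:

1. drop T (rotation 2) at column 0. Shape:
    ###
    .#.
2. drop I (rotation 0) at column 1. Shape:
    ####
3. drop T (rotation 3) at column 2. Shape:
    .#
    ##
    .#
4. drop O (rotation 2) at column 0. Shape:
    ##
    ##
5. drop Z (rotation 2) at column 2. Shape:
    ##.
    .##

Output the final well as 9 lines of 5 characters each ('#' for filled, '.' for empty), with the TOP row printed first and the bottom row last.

Answer: .....
..##.
...##
...#.
####.
##.#.
.####
###..
.#...

Derivation:
Drop 1: T rot2 at col 0 lands with bottom-row=0; cleared 0 line(s) (total 0); column heights now [2 2 2 0 0], max=2
Drop 2: I rot0 at col 1 lands with bottom-row=2; cleared 0 line(s) (total 0); column heights now [2 3 3 3 3], max=3
Drop 3: T rot3 at col 2 lands with bottom-row=3; cleared 0 line(s) (total 0); column heights now [2 3 5 6 3], max=6
Drop 4: O rot2 at col 0 lands with bottom-row=3; cleared 0 line(s) (total 0); column heights now [5 5 5 6 3], max=6
Drop 5: Z rot2 at col 2 lands with bottom-row=6; cleared 0 line(s) (total 0); column heights now [5 5 8 8 7], max=8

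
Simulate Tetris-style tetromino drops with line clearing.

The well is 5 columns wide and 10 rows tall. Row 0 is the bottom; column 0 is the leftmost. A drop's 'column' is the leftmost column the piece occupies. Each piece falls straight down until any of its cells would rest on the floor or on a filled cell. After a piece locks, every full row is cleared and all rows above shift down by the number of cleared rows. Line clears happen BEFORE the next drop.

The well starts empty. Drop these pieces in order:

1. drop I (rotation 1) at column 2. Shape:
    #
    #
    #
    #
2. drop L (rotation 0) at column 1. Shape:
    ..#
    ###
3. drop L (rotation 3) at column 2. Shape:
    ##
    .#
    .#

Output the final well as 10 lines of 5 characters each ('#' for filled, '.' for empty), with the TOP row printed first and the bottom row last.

Answer: .....
..##.
...#.
...#.
...#.
.###.
..#..
..#..
..#..
..#..

Derivation:
Drop 1: I rot1 at col 2 lands with bottom-row=0; cleared 0 line(s) (total 0); column heights now [0 0 4 0 0], max=4
Drop 2: L rot0 at col 1 lands with bottom-row=4; cleared 0 line(s) (total 0); column heights now [0 5 5 6 0], max=6
Drop 3: L rot3 at col 2 lands with bottom-row=6; cleared 0 line(s) (total 0); column heights now [0 5 9 9 0], max=9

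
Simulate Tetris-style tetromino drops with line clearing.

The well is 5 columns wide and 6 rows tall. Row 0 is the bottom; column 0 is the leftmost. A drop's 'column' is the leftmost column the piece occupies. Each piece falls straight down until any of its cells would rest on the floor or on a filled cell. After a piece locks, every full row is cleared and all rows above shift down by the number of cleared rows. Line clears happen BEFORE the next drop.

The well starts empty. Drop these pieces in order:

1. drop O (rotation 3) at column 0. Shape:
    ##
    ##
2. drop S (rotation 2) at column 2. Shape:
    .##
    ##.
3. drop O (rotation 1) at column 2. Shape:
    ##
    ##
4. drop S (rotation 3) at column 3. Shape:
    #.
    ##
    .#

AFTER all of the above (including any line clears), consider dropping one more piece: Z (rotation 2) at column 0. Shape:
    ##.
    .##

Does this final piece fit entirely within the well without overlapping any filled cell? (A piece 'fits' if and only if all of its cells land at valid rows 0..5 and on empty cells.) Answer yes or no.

Answer: yes

Derivation:
Drop 1: O rot3 at col 0 lands with bottom-row=0; cleared 0 line(s) (total 0); column heights now [2 2 0 0 0], max=2
Drop 2: S rot2 at col 2 lands with bottom-row=0; cleared 0 line(s) (total 0); column heights now [2 2 1 2 2], max=2
Drop 3: O rot1 at col 2 lands with bottom-row=2; cleared 0 line(s) (total 0); column heights now [2 2 4 4 2], max=4
Drop 4: S rot3 at col 3 lands with bottom-row=3; cleared 0 line(s) (total 0); column heights now [2 2 4 6 5], max=6
Test piece Z rot2 at col 0 (width 3): heights before test = [2 2 4 6 5]; fits = True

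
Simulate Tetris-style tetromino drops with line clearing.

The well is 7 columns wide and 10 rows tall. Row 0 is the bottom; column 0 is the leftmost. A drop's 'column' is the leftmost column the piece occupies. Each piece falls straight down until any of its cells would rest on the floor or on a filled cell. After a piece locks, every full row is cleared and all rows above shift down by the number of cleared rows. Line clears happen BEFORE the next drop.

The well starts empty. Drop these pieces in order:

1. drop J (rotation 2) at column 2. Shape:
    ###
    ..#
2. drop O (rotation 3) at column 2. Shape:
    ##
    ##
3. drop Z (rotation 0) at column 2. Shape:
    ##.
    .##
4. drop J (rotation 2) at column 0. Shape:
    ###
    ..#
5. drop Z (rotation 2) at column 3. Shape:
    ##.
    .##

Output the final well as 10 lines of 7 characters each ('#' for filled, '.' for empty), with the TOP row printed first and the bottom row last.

Answer: .......
.......
###....
..###..
..####.
...##..
..##...
..##...
..###..
....#..

Derivation:
Drop 1: J rot2 at col 2 lands with bottom-row=0; cleared 0 line(s) (total 0); column heights now [0 0 2 2 2 0 0], max=2
Drop 2: O rot3 at col 2 lands with bottom-row=2; cleared 0 line(s) (total 0); column heights now [0 0 4 4 2 0 0], max=4
Drop 3: Z rot0 at col 2 lands with bottom-row=4; cleared 0 line(s) (total 0); column heights now [0 0 6 6 5 0 0], max=6
Drop 4: J rot2 at col 0 lands with bottom-row=6; cleared 0 line(s) (total 0); column heights now [8 8 8 6 5 0 0], max=8
Drop 5: Z rot2 at col 3 lands with bottom-row=5; cleared 0 line(s) (total 0); column heights now [8 8 8 7 7 6 0], max=8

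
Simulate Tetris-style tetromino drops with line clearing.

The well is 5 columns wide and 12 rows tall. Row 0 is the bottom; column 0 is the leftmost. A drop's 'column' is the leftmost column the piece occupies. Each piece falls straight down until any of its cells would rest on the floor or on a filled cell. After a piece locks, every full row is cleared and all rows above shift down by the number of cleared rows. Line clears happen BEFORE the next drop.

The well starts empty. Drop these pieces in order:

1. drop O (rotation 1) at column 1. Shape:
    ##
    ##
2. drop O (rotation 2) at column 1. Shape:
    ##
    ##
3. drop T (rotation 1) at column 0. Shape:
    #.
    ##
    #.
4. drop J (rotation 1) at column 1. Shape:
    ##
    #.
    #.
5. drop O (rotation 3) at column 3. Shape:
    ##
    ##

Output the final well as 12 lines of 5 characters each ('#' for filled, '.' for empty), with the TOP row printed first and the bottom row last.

Drop 1: O rot1 at col 1 lands with bottom-row=0; cleared 0 line(s) (total 0); column heights now [0 2 2 0 0], max=2
Drop 2: O rot2 at col 1 lands with bottom-row=2; cleared 0 line(s) (total 0); column heights now [0 4 4 0 0], max=4
Drop 3: T rot1 at col 0 lands with bottom-row=3; cleared 0 line(s) (total 0); column heights now [6 5 4 0 0], max=6
Drop 4: J rot1 at col 1 lands with bottom-row=5; cleared 0 line(s) (total 0); column heights now [6 8 8 0 0], max=8
Drop 5: O rot3 at col 3 lands with bottom-row=0; cleared 0 line(s) (total 0); column heights now [6 8 8 2 2], max=8

Answer: .....
.....
.....
.....
.##..
.#...
##...
##...
###..
.##..
.####
.####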